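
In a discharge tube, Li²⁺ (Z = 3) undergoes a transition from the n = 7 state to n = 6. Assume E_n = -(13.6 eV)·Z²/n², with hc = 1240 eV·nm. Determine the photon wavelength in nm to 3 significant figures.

For Z = 3 the level energies scale as Z², so the effective Rydberg energy is 13.6 × 9 = 122.4 eV.
ΔE = 122.4 × (1/6² − 1/7²) = 122.4 × 0.007370 = 0.9020 eV.
λ = hc/ΔE = 1240 / 0.9020 = 1370 nm.

1370 nm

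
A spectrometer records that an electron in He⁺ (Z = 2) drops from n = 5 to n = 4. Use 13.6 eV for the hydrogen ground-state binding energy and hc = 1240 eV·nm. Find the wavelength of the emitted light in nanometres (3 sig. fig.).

1010 nm

For Z = 2 the level energies scale as Z², so the effective Rydberg energy is 13.6 × 4 = 54.40 eV.
ΔE = 54.40 × (1/4² − 1/5²) = 54.40 × 0.02250 = 1.224 eV.
λ = hc/ΔE = 1240 / 1.224 = 1010 nm.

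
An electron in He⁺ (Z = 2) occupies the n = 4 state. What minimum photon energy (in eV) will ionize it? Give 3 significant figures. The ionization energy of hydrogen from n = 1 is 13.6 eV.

E_n = −13.6 Z²/n² = −54.40/n² eV for Z = 2.
E_4 = −54.40/16 = −3.40 eV, so ionization (to E = 0) requires 3.40 eV.

3.40 eV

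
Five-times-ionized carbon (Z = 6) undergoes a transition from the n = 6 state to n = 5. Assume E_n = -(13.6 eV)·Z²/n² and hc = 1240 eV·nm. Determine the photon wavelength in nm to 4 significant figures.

207.2 nm

For Z = 6 the level energies scale as Z², so the effective Rydberg energy is 13.6 × 36 = 489.6 eV.
ΔE = 489.6 × (1/5² − 1/6²) = 489.6 × 0.01222 = 5.984 eV.
λ = hc/ΔE = 1240 / 5.984 = 207.2 nm.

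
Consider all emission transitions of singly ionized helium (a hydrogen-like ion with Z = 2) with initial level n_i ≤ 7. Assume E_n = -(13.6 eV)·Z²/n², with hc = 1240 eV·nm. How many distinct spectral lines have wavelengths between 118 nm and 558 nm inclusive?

7

Enumerate all n_i → n_f pairs with 1 ≤ n_f < n_i ≤ 7 and compute λ = 1240 / [13.6·4·(1/n_f² − 1/n_i²)].
Lines falling in [118, 558] nm: 4→2 (121.6 nm), 3→2 (164.1 nm), 7→3 (251.3 nm), 6→3 (273.5 nm), 5→3 (320.5 nm), 4→3 (468.9 nm), 7→4 (541.5 nm).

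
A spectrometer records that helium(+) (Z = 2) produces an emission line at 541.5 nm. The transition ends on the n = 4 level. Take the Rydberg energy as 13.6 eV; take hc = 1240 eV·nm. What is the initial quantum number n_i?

The photon energy is ΔE = hc/λ = 1240 / 541.5 = 2.290 eV.
With Z = 2, ΔE = 54.40 × (1/n_f² − 1/n_i²), so 1/n_f² − 1/n_i² = 0.04209.
With n_f = 4: 1/n_i² = 1/16 − 0.04209 = 0.02041, so n_i ≈ 7.00.

n_i = 7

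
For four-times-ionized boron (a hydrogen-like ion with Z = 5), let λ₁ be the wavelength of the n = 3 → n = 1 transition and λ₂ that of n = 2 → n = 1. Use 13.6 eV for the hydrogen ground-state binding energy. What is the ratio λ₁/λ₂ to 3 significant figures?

λ ∝ 1/ΔE ∝ 1/(1/n_f² − 1/n_i²), and the Z² and hc factors cancel in the ratio.
λ₁/λ₂ = (1/1² − 1/2²)/(1/1² − 1/3²) = 0.7500/0.8889 = 0.844.

0.844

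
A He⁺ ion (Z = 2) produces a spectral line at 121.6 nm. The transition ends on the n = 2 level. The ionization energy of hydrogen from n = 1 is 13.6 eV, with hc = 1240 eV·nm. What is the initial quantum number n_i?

The photon energy is ΔE = hc/λ = 1240 / 121.6 = 10.20 eV.
With Z = 2, ΔE = 54.40 × (1/n_f² − 1/n_i²), so 1/n_f² − 1/n_i² = 0.1875.
With n_f = 2: 1/n_i² = 1/4 − 0.1875 = 0.06255, so n_i ≈ 4.00.

n_i = 4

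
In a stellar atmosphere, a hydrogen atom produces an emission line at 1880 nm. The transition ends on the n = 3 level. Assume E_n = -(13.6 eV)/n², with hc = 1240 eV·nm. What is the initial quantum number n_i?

n_i = 4

The photon energy is ΔE = hc/λ = 1240 / 1880 = 0.6596 eV.
With Z = 1, ΔE = 13.60 × (1/n_f² − 1/n_i²), so 1/n_f² − 1/n_i² = 0.04850.
With n_f = 3: 1/n_i² = 1/9 − 0.04850 = 0.06261, so n_i ≈ 4.00.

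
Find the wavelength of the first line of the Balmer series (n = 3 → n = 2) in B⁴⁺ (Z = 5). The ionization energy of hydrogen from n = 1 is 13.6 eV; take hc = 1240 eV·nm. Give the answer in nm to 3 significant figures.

The Balmer series terminates on n_f = 2; the first line has n_i = 2+1 = 3.
ΔE = 340.0 × (1/2² − 1/3²) = 47.22 eV.
λ = 1240 / 47.22 = 26.3 nm.

26.3 nm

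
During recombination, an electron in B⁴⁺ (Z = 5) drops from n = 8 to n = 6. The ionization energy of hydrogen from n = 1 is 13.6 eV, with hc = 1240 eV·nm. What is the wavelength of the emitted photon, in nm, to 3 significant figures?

300 nm

For Z = 5 the level energies scale as Z², so the effective Rydberg energy is 13.6 × 25 = 340.0 eV.
ΔE = 340.0 × (1/6² − 1/8²) = 340.0 × 0.01215 = 4.132 eV.
λ = hc/ΔE = 1240 / 4.132 = 300 nm.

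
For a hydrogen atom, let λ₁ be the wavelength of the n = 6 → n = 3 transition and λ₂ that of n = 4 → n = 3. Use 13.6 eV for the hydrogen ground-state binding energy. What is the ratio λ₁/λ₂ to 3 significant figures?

λ ∝ 1/ΔE ∝ 1/(1/n_f² − 1/n_i²), and the Z² and hc factors cancel in the ratio.
λ₁/λ₂ = (1/3² − 1/4²)/(1/3² − 1/6²) = 0.04861/0.08333 = 0.583.

0.583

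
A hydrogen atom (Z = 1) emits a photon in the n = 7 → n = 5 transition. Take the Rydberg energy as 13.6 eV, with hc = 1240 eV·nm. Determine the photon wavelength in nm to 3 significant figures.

4650 nm

ΔE = 13.60 × (1/5² − 1/7²) = 13.60 × 0.01959 = 0.2664 eV.
λ = hc/ΔE = 1240 / 0.2664 = 4650 nm.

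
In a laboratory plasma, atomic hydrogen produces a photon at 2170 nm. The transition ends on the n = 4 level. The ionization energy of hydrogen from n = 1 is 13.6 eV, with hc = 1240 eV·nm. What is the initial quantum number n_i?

n_i = 7

The photon energy is ΔE = hc/λ = 1240 / 2170 = 0.5714 eV.
With Z = 1, ΔE = 13.60 × (1/n_f² − 1/n_i²), so 1/n_f² − 1/n_i² = 0.04202.
With n_f = 4: 1/n_i² = 1/16 − 0.04202 = 0.02048, so n_i ≈ 6.99.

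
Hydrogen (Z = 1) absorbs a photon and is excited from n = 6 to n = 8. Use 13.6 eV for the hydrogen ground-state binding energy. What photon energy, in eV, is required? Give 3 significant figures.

0.165 eV

E_8 = −13.60/64 = −0.2125 eV and E_6 = −13.60/36 = −0.3778 eV.
The photon energy is |E_8 − E_6| = 0.165 eV.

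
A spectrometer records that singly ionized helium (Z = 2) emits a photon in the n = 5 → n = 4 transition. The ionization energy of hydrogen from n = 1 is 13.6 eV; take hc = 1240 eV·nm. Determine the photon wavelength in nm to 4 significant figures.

For Z = 2 the level energies scale as Z², so the effective Rydberg energy is 13.6 × 4 = 54.40 eV.
ΔE = 54.40 × (1/4² − 1/5²) = 54.40 × 0.02250 = 1.224 eV.
λ = hc/ΔE = 1240 / 1.224 = 1013 nm.

1013 nm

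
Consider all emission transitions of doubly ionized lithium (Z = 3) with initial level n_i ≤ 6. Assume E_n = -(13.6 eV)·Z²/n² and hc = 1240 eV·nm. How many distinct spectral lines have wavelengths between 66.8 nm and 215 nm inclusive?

Enumerate all n_i → n_f pairs with 1 ≤ n_f < n_i ≤ 6 and compute λ = 1240 / [13.6·9·(1/n_f² − 1/n_i²)].
Lines falling in [66.8, 215] nm: 3→2 (72.94 nm), 6→3 (121.6 nm), 5→3 (142.5 nm), 4→3 (208.4 nm).

4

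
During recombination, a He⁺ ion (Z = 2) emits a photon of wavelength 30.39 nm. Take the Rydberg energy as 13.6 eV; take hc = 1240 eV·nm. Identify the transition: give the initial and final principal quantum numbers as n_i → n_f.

n_i = 2, n_f = 1

The photon energy is ΔE = hc/λ = 1240 / 30.39 = 40.80 eV.
With Z = 2, ΔE = 54.40 × (1/n_f² − 1/n_i²), so 1/n_f² − 1/n_i² = 0.7501.
Trying n_f = 1 gives 1/n_i² = 0.2499, i.e. n_i ≈ 2; this pair matches.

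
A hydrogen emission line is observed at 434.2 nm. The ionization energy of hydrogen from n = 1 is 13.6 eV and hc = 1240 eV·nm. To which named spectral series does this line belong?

Balmer

ΔE = 1240/434.2 = 2.856 eV.
This matches 13.6 × (1/2² − 1/5²), so n_f = 2: the Balmer series.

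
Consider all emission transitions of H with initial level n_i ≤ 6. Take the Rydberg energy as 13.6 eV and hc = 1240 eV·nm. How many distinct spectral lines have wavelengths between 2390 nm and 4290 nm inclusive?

2

Enumerate all n_i → n_f pairs with 1 ≤ n_f < n_i ≤ 6 and compute λ = 1240 / [13.6·1·(1/n_f² − 1/n_i²)].
Lines falling in [2390, 4290] nm: 6→4 (2626 nm), 5→4 (4052 nm).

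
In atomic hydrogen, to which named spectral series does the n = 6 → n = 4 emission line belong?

Brackett

The series is set by the lower level: n_f = 4 is the Brackett series.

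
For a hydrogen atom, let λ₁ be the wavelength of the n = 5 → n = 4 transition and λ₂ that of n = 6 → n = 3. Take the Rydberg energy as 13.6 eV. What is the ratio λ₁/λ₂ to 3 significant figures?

λ ∝ 1/ΔE ∝ 1/(1/n_f² − 1/n_i²), and the Z² and hc factors cancel in the ratio.
λ₁/λ₂ = (1/3² − 1/6²)/(1/4² − 1/5²) = 0.08333/0.02250 = 3.70.

3.70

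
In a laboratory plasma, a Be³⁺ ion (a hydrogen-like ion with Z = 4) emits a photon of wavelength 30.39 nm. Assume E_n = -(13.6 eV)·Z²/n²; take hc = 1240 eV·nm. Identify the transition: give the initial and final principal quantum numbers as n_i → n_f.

The photon energy is ΔE = hc/λ = 1240 / 30.39 = 40.80 eV.
With Z = 4, ΔE = 217.6 × (1/n_f² − 1/n_i²), so 1/n_f² − 1/n_i² = 0.1875.
Trying n_f = 2 gives 1/n_i² = 0.06249, i.e. n_i ≈ 4; this pair matches.

n_i = 4, n_f = 2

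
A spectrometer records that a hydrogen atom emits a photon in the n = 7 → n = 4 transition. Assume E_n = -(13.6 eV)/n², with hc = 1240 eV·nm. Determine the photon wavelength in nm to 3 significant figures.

ΔE = 13.60 × (1/4² − 1/7²) = 13.60 × 0.04209 = 0.5724 eV.
λ = hc/ΔE = 1240 / 0.5724 = 2170 nm.

2170 nm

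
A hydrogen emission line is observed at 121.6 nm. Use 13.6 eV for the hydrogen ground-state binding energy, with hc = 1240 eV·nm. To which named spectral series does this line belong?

ΔE = 1240/121.6 = 10.20 eV.
This matches 13.6 × (1/1² − 1/2²), so n_f = 1: the Lyman series.

Lyman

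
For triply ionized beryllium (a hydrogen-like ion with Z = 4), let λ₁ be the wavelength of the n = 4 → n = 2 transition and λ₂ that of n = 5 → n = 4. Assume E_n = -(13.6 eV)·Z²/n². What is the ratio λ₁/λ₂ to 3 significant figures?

λ ∝ 1/ΔE ∝ 1/(1/n_f² − 1/n_i²), and the Z² and hc factors cancel in the ratio.
λ₁/λ₂ = (1/4² − 1/5²)/(1/2² − 1/4²) = 0.02250/0.1875 = 0.120.

0.120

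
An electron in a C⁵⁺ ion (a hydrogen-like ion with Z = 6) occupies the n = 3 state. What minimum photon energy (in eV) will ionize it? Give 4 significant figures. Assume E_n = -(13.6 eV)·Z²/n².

E_n = −13.6 Z²/n² = −489.6/n² eV for Z = 6.
E_3 = −489.6/9 = −54.40 eV, so ionization (to E = 0) requires 54.40 eV.

54.40 eV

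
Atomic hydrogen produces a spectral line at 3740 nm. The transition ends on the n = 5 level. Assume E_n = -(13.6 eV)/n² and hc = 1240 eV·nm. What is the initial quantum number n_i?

The photon energy is ΔE = hc/λ = 1240 / 3740 = 0.3316 eV.
With Z = 1, ΔE = 13.60 × (1/n_f² − 1/n_i²), so 1/n_f² − 1/n_i² = 0.02438.
With n_f = 5: 1/n_i² = 1/25 − 0.02438 = 0.01562, so n_i ≈ 8.00.

n_i = 8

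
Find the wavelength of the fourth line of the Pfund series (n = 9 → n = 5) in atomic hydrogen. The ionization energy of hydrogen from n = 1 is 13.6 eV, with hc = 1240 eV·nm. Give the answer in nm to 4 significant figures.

The Pfund series terminates on n_f = 5; the fourth line has n_i = 5+4 = 9.
ΔE = 13.60 × (1/5² − 1/9²) = 0.3761 eV.
λ = 1240 / 0.3761 = 3297 nm.

3297 nm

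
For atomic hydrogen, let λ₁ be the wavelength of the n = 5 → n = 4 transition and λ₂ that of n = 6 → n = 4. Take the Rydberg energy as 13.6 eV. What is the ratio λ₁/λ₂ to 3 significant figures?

λ ∝ 1/ΔE ∝ 1/(1/n_f² − 1/n_i²), and the Z² and hc factors cancel in the ratio.
λ₁/λ₂ = (1/4² − 1/6²)/(1/4² − 1/5²) = 0.03472/0.02250 = 1.54.

1.54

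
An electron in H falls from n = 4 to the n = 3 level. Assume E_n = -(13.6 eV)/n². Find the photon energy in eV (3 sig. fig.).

0.661 eV

E_4 = −13.60/16 = −0.8500 eV and E_3 = −13.60/9 = −1.511 eV.
The photon energy is |E_4 − E_3| = 0.661 eV.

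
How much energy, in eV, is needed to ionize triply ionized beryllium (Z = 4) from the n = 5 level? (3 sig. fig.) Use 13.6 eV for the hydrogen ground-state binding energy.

8.70 eV

E_n = −13.6 Z²/n² = −217.6/n² eV for Z = 4.
E_5 = −217.6/25 = −8.70 eV, so ionization (to E = 0) requires 8.70 eV.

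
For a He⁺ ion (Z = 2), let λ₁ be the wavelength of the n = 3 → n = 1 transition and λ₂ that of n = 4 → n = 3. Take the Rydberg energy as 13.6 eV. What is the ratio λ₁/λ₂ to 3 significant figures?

0.0547

λ ∝ 1/ΔE ∝ 1/(1/n_f² − 1/n_i²), and the Z² and hc factors cancel in the ratio.
λ₁/λ₂ = (1/3² − 1/4²)/(1/1² − 1/3²) = 0.04861/0.8889 = 0.0547.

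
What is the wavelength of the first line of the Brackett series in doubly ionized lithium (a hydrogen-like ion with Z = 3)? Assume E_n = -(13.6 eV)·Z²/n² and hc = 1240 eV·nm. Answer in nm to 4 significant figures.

450.3 nm

The Brackett series terminates on n_f = 4; the first line has n_i = 4+1 = 5.
ΔE = 122.4 × (1/4² − 1/5²) = 2.754 eV.
λ = 1240 / 2.754 = 450.3 nm.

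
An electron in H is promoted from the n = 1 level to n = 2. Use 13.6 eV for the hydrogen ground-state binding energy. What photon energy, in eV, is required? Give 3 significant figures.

10.2 eV

E_2 = −13.60/4 = −3.400 eV and E_1 = −13.60/1 = −13.60 eV.
The photon energy is |E_2 − E_1| = 10.2 eV.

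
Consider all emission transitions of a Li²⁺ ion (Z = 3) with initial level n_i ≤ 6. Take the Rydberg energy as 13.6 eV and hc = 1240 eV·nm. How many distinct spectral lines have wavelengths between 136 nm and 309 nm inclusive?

3

Enumerate all n_i → n_f pairs with 1 ≤ n_f < n_i ≤ 6 and compute λ = 1240 / [13.6·9·(1/n_f² − 1/n_i²)].
Lines falling in [136, 309] nm: 5→3 (142.5 nm), 4→3 (208.4 nm), 6→4 (291.8 nm).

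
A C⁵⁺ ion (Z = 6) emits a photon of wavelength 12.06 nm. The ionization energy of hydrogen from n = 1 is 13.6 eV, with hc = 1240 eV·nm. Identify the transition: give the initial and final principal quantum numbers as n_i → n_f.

The photon energy is ΔE = hc/λ = 1240 / 12.06 = 102.8 eV.
With Z = 6, ΔE = 489.6 × (1/n_f² − 1/n_i²), so 1/n_f² − 1/n_i² = 0.2100.
Trying n_f = 2 gives 1/n_i² = 0.03999, i.e. n_i ≈ 5; this pair matches.

n_i = 5, n_f = 2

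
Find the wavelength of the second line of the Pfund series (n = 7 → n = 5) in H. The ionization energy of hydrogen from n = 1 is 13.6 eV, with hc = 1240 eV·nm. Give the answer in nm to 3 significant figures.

4650 nm

The Pfund series terminates on n_f = 5; the second line has n_i = 5+2 = 7.
ΔE = 13.60 × (1/5² − 1/7²) = 0.2664 eV.
λ = 1240 / 0.2664 = 4650 nm.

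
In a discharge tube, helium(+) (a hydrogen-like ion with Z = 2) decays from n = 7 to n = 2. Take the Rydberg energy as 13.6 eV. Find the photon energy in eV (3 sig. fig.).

The Bohr energies scale as Z², so for Z = 2: E_n = −54.40/n² eV.
E_7 = −54.40/49 = −1.110 eV and E_2 = −54.40/4 = −13.60 eV.
The photon energy is |E_7 − E_2| = 12.5 eV.

12.5 eV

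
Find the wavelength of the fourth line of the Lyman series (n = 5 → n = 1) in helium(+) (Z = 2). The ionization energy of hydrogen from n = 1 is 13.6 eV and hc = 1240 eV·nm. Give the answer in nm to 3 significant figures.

23.7 nm

The Lyman series terminates on n_f = 1; the fourth line has n_i = 1+4 = 5.
ΔE = 54.40 × (1/1² − 1/5²) = 52.22 eV.
λ = 1240 / 52.22 = 23.7 nm.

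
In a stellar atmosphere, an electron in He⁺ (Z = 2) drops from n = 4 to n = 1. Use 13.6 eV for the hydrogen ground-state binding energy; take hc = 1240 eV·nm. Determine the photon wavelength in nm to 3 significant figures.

For Z = 2 the level energies scale as Z², so the effective Rydberg energy is 13.6 × 4 = 54.40 eV.
ΔE = 54.40 × (1/1² − 1/4²) = 54.40 × 0.9375 = 51.00 eV.
λ = hc/ΔE = 1240 / 51.00 = 24.3 nm.

24.3 nm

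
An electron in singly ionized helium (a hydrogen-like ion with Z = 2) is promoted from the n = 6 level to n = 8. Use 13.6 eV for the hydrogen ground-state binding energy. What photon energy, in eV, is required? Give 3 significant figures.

The Bohr energies scale as Z², so for Z = 2: E_n = −54.40/n² eV.
E_8 = −54.40/64 = −0.8500 eV and E_6 = −54.40/36 = −1.511 eV.
The photon energy is |E_8 − E_6| = 0.661 eV.

0.661 eV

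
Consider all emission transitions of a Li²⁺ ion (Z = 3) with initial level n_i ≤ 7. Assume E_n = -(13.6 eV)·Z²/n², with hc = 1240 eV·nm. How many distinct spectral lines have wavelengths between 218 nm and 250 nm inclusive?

Enumerate all n_i → n_f pairs with 1 ≤ n_f < n_i ≤ 7 and compute λ = 1240 / [13.6·9·(1/n_f² − 1/n_i²)].
Lines falling in [218, 250] nm: 7→4 (240.7 nm).

1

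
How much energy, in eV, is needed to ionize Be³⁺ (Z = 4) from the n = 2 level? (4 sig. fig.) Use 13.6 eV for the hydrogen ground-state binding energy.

E_n = −13.6 Z²/n² = −217.6/n² eV for Z = 4.
E_2 = −217.6/4 = −54.40 eV, so ionization (to E = 0) requires 54.40 eV.

54.40 eV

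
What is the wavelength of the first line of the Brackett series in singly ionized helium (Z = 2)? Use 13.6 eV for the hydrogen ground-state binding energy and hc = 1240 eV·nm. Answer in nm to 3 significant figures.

1010 nm

The Brackett series terminates on n_f = 4; the first line has n_i = 4+1 = 5.
ΔE = 54.40 × (1/4² − 1/5²) = 1.224 eV.
λ = 1240 / 1.224 = 1010 nm.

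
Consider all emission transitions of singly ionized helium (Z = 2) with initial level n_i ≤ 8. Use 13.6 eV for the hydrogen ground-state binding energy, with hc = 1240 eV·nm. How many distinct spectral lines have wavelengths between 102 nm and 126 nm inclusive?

Enumerate all n_i → n_f pairs with 1 ≤ n_f < n_i ≤ 8 and compute λ = 1240 / [13.6·4·(1/n_f² − 1/n_i²)].
Lines falling in [102, 126] nm: 6→2 (102.6 nm), 5→2 (108.5 nm), 4→2 (121.6 nm).

3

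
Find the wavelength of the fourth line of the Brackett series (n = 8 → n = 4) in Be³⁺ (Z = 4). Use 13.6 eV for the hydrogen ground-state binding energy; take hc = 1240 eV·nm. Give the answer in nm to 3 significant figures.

The Brackett series terminates on n_f = 4; the fourth line has n_i = 4+4 = 8.
ΔE = 217.6 × (1/4² − 1/8²) = 10.20 eV.
λ = 1240 / 10.20 = 122 nm.

122 nm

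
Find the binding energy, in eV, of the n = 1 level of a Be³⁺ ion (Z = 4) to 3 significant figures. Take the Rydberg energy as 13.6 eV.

E_n = −13.6 Z²/n² = −217.6/n² eV for Z = 4.
E_1 = −217.6/1 = −218 eV, so ionization (to E = 0) requires 218 eV.

218 eV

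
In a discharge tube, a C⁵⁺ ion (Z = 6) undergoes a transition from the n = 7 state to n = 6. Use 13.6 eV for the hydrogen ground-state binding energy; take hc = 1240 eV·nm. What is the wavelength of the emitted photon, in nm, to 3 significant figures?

344 nm

For Z = 6 the level energies scale as Z², so the effective Rydberg energy is 13.6 × 36 = 489.6 eV.
ΔE = 489.6 × (1/6² − 1/7²) = 489.6 × 0.007370 = 3.608 eV.
λ = hc/ΔE = 1240 / 3.608 = 344 nm.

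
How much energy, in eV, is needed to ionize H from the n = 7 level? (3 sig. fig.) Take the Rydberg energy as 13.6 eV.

0.278 eV

E_7 = −13.60/49 = −0.278 eV, so ionization (to E = 0) requires 0.278 eV.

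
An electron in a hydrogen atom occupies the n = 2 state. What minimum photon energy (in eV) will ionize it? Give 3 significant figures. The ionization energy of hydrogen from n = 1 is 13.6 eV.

3.40 eV

E_2 = −13.60/4 = −3.40 eV, so ionization (to E = 0) requires 3.40 eV.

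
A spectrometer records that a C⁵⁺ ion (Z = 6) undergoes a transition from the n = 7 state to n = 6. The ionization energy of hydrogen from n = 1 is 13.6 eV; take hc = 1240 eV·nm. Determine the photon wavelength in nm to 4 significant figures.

343.7 nm

For Z = 6 the level energies scale as Z², so the effective Rydberg energy is 13.6 × 36 = 489.6 eV.
ΔE = 489.6 × (1/6² − 1/7²) = 489.6 × 0.007370 = 3.608 eV.
λ = hc/ΔE = 1240 / 3.608 = 343.7 nm.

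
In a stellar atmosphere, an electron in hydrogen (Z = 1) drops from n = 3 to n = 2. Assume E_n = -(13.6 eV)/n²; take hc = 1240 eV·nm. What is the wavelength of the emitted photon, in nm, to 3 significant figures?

656 nm

ΔE = 13.60 × (1/2² − 1/3²) = 13.60 × 0.1389 = 1.889 eV.
λ = hc/ΔE = 1240 / 1.889 = 656 nm.
This line belongs to the Balmer series.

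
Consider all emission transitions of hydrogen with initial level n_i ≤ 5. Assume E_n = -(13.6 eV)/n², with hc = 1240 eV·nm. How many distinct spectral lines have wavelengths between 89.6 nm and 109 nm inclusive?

Enumerate all n_i → n_f pairs with 1 ≤ n_f < n_i ≤ 5 and compute λ = 1240 / [13.6·1·(1/n_f² − 1/n_i²)].
Lines falling in [89.6, 109] nm: 5→1 (94.98 nm), 4→1 (97.25 nm), 3→1 (102.6 nm).

3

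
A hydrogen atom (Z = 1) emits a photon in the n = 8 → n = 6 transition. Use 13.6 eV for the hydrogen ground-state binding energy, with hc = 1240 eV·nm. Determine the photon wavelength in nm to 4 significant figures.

7503 nm

ΔE = 13.60 × (1/6² − 1/8²) = 13.60 × 0.01215 = 0.1653 eV.
λ = hc/ΔE = 1240 / 0.1653 = 7503 nm.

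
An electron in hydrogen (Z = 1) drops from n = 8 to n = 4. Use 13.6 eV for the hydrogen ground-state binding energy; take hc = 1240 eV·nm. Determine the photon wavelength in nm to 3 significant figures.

1950 nm

ΔE = 13.60 × (1/4² − 1/8²) = 13.60 × 0.04688 = 0.6375 eV.
λ = hc/ΔE = 1240 / 0.6375 = 1950 nm.
This line belongs to the Brackett series.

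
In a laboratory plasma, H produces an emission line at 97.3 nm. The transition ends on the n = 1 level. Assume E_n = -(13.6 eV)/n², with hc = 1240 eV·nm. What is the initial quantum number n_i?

The photon energy is ΔE = hc/λ = 1240 / 97.3 = 12.74 eV.
With Z = 1, ΔE = 13.60 × (1/n_f² − 1/n_i²), so 1/n_f² − 1/n_i² = 0.9371.
With n_f = 1: 1/n_i² = 1/1 − 0.9371 = 0.06293, so n_i ≈ 3.99.

n_i = 4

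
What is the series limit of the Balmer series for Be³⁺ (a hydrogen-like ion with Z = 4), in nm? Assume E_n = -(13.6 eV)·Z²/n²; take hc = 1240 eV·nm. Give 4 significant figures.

22.79 nm

The Balmer series has lower level n_f = 2; the series limit corresponds to n_i → ∞.
ΔE_max = 13.6 × 16 / 2² = 54.40 eV.
λ_min = 1240 / 54.40 = 22.79 nm.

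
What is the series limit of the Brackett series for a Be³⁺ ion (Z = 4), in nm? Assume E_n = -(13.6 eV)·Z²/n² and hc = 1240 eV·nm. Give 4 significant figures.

91.18 nm

The Brackett series has lower level n_f = 4; the series limit corresponds to n_i → ∞.
ΔE_max = 13.6 × 16 / 4² = 13.60 eV.
λ_min = 1240 / 13.60 = 91.18 nm.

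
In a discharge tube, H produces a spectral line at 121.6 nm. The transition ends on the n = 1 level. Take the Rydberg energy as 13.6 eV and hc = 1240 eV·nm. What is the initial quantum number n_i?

The photon energy is ΔE = hc/λ = 1240 / 121.6 = 10.20 eV.
With Z = 1, ΔE = 13.60 × (1/n_f² − 1/n_i²), so 1/n_f² − 1/n_i² = 0.7498.
With n_f = 1: 1/n_i² = 1/1 − 0.7498 = 0.2502, so n_i ≈ 2.00.

n_i = 2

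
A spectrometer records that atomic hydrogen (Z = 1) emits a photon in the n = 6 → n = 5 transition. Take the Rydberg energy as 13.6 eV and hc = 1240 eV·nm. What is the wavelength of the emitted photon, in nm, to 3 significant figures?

ΔE = 13.60 × (1/5² − 1/6²) = 13.60 × 0.01222 = 0.1662 eV.
λ = hc/ΔE = 1240 / 0.1662 = 7460 nm.

7460 nm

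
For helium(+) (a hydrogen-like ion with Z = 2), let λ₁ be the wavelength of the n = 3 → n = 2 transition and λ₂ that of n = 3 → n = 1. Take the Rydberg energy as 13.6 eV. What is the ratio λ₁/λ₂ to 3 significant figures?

6.40

λ ∝ 1/ΔE ∝ 1/(1/n_f² − 1/n_i²), and the Z² and hc factors cancel in the ratio.
λ₁/λ₂ = (1/1² − 1/3²)/(1/2² − 1/3²) = 0.8889/0.1389 = 6.40.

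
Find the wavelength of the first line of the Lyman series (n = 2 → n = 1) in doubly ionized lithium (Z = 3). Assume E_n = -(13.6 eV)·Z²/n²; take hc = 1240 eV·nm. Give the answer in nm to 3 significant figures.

13.5 nm

The Lyman series terminates on n_f = 1; the first line has n_i = 1+1 = 2.
ΔE = 122.4 × (1/1² − 1/2²) = 91.80 eV.
λ = 1240 / 91.80 = 13.5 nm.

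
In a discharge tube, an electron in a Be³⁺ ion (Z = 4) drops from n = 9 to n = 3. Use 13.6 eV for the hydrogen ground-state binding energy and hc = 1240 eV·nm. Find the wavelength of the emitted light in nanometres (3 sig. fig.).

For Z = 4 the level energies scale as Z², so the effective Rydberg energy is 13.6 × 16 = 217.6 eV.
ΔE = 217.6 × (1/3² − 1/9²) = 217.6 × 0.09877 = 21.49 eV.
λ = hc/ΔE = 1240 / 21.49 = 57.7 nm.

57.7 nm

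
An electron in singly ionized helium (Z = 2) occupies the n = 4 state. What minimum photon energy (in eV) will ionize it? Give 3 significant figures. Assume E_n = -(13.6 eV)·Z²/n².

3.40 eV

E_n = −13.6 Z²/n² = −54.40/n² eV for Z = 2.
E_4 = −54.40/16 = −3.40 eV, so ionization (to E = 0) requires 3.40 eV.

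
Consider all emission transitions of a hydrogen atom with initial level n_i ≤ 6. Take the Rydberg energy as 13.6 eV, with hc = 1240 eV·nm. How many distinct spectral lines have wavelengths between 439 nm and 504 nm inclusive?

Enumerate all n_i → n_f pairs with 1 ≤ n_f < n_i ≤ 6 and compute λ = 1240 / [13.6·1·(1/n_f² − 1/n_i²)].
Lines falling in [439, 504] nm: 4→2 (486.3 nm).

1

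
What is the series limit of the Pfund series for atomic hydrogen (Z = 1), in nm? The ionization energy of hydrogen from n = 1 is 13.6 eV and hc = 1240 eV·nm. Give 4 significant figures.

The Pfund series has lower level n_f = 5; the series limit corresponds to n_i → ∞.
ΔE_max = 13.6 × 1 / 5² = 0.5440 eV.
λ_min = 1240 / 0.5440 = 2279 nm.

2279 nm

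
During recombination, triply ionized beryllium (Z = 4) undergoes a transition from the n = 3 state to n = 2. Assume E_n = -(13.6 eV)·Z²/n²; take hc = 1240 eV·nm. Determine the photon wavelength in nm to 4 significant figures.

41.03 nm

For Z = 4 the level energies scale as Z², so the effective Rydberg energy is 13.6 × 16 = 217.6 eV.
ΔE = 217.6 × (1/2² − 1/3²) = 217.6 × 0.1389 = 30.22 eV.
λ = hc/ΔE = 1240 / 30.22 = 41.03 nm.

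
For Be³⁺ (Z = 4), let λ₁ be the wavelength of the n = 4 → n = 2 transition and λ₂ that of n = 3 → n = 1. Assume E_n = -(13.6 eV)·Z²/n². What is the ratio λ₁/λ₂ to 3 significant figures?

4.74

λ ∝ 1/ΔE ∝ 1/(1/n_f² − 1/n_i²), and the Z² and hc factors cancel in the ratio.
λ₁/λ₂ = (1/1² − 1/3²)/(1/2² − 1/4²) = 0.8889/0.1875 = 4.74.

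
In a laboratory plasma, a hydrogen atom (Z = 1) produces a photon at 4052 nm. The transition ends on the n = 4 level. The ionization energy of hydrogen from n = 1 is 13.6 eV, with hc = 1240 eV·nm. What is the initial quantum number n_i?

n_i = 5

The photon energy is ΔE = hc/λ = 1240 / 4052 = 0.3060 eV.
With Z = 1, ΔE = 13.60 × (1/n_f² − 1/n_i²), so 1/n_f² − 1/n_i² = 0.02250.
With n_f = 4: 1/n_i² = 1/16 − 0.02250 = 0.04000, so n_i ≈ 5.00.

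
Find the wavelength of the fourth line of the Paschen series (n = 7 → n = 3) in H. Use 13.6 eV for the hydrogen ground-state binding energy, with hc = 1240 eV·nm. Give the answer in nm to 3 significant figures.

The Paschen series terminates on n_f = 3; the fourth line has n_i = 3+4 = 7.
ΔE = 13.60 × (1/3² − 1/7²) = 1.234 eV.
λ = 1240 / 1.234 = 1010 nm.

1010 nm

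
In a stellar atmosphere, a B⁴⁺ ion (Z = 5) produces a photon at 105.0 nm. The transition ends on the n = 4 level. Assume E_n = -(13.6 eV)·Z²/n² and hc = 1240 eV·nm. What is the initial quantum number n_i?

n_i = 6

The photon energy is ΔE = hc/λ = 1240 / 105.0 = 11.81 eV.
With Z = 5, ΔE = 340.0 × (1/n_f² − 1/n_i²), so 1/n_f² − 1/n_i² = 0.03473.
With n_f = 4: 1/n_i² = 1/16 − 0.03473 = 0.02777, so n_i ≈ 6.00.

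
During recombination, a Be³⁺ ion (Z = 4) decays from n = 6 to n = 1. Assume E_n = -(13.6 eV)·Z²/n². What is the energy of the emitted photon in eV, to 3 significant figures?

212 eV

The Bohr energies scale as Z², so for Z = 4: E_n = −217.6/n² eV.
E_6 = −217.6/36 = −6.044 eV and E_1 = −217.6/1 = −217.6 eV.
The photon energy is |E_6 − E_1| = 212 eV.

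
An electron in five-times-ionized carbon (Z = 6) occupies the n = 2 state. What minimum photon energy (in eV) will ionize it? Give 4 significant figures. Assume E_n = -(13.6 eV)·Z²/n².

E_n = −13.6 Z²/n² = −489.6/n² eV for Z = 6.
E_2 = −489.6/4 = −122.4 eV, so ionization (to E = 0) requires 122.4 eV.

122.4 eV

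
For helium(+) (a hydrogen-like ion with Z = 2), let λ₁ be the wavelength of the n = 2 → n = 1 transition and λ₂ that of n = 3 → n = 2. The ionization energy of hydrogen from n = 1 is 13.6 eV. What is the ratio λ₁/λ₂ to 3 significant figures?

0.185

λ ∝ 1/ΔE ∝ 1/(1/n_f² − 1/n_i²), and the Z² and hc factors cancel in the ratio.
λ₁/λ₂ = (1/2² − 1/3²)/(1/1² − 1/2²) = 0.1389/0.7500 = 0.185.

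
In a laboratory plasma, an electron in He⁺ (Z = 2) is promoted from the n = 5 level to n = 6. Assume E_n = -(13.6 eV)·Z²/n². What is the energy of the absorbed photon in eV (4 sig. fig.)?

0.6649 eV

The Bohr energies scale as Z², so for Z = 2: E_n = −54.40/n² eV.
E_6 = −54.40/36 = −1.511 eV and E_5 = −54.40/25 = −2.176 eV.
The photon energy is |E_6 − E_5| = 0.6649 eV.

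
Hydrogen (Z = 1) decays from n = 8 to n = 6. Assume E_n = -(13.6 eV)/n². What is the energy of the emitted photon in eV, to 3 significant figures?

0.165 eV

E_8 = −13.60/64 = −0.2125 eV and E_6 = −13.60/36 = −0.3778 eV.
The photon energy is |E_8 − E_6| = 0.165 eV.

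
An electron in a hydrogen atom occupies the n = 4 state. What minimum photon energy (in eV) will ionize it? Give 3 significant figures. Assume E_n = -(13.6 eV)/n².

E_4 = −13.60/16 = −0.850 eV, so ionization (to E = 0) requires 0.850 eV.

0.850 eV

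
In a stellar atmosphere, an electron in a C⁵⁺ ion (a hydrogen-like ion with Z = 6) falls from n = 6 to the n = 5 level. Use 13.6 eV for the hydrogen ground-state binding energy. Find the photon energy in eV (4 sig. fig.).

The Bohr energies scale as Z², so for Z = 6: E_n = −489.6/n² eV.
E_6 = −489.6/36 = −13.60 eV and E_5 = −489.6/25 = −19.58 eV.
The photon energy is |E_6 − E_5| = 5.984 eV.

5.984 eV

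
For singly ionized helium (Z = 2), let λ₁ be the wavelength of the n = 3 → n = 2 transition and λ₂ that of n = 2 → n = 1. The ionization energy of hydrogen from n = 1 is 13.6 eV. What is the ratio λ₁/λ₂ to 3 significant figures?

λ ∝ 1/ΔE ∝ 1/(1/n_f² − 1/n_i²), and the Z² and hc factors cancel in the ratio.
λ₁/λ₂ = (1/1² − 1/2²)/(1/2² − 1/3²) = 0.7500/0.1389 = 5.40.

5.40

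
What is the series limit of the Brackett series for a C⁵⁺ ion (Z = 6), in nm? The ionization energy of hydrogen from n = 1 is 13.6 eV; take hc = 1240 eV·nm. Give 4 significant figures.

40.52 nm

The Brackett series has lower level n_f = 4; the series limit corresponds to n_i → ∞.
ΔE_max = 13.6 × 36 / 4² = 30.60 eV.
λ_min = 1240 / 30.60 = 40.52 nm.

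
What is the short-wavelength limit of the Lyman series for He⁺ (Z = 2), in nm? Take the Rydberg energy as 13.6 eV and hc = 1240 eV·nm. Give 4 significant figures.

22.79 nm

The Lyman series has lower level n_f = 1; the series limit corresponds to n_i → ∞.
ΔE_max = 13.6 × 4 / 1² = 54.40 eV.
λ_min = 1240 / 54.40 = 22.79 nm.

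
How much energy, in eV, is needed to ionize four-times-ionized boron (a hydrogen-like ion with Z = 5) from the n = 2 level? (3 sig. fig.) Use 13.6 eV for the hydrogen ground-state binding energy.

85.0 eV

E_n = −13.6 Z²/n² = −340.0/n² eV for Z = 5.
E_2 = −340.0/4 = −85.0 eV, so ionization (to E = 0) requires 85.0 eV.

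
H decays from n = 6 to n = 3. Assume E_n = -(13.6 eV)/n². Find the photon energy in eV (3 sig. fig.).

E_6 = −13.60/36 = −0.3778 eV and E_3 = −13.60/9 = −1.511 eV.
The photon energy is |E_6 − E_3| = 1.13 eV.

1.13 eV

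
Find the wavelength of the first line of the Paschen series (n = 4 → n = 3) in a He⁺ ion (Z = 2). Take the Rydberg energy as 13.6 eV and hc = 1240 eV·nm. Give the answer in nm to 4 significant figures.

The Paschen series terminates on n_f = 3; the first line has n_i = 3+1 = 4.
ΔE = 54.40 × (1/3² − 1/4²) = 2.644 eV.
λ = 1240 / 2.644 = 468.9 nm.

468.9 nm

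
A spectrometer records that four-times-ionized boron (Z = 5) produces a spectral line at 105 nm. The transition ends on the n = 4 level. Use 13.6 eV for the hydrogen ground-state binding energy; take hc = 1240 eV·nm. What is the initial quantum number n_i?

The photon energy is ΔE = hc/λ = 1240 / 105 = 11.81 eV.
With Z = 5, ΔE = 340.0 × (1/n_f² − 1/n_i²), so 1/n_f² − 1/n_i² = 0.03473.
With n_f = 4: 1/n_i² = 1/16 − 0.03473 = 0.02777, so n_i ≈ 6.00.

n_i = 6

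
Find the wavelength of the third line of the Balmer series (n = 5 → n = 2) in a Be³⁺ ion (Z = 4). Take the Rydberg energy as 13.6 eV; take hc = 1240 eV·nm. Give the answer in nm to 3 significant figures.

27.1 nm

The Balmer series terminates on n_f = 2; the third line has n_i = 2+3 = 5.
ΔE = 217.6 × (1/2² − 1/5²) = 45.70 eV.
λ = 1240 / 45.70 = 27.1 nm.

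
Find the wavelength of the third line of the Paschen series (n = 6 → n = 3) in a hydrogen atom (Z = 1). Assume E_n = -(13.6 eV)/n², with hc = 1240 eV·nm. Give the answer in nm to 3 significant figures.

The Paschen series terminates on n_f = 3; the third line has n_i = 3+3 = 6.
ΔE = 13.60 × (1/3² − 1/6²) = 1.133 eV.
λ = 1240 / 1.133 = 1090 nm.

1090 nm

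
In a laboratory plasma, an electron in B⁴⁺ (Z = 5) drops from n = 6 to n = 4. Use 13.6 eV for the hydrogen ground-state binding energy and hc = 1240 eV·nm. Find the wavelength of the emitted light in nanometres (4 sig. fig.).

For Z = 5 the level energies scale as Z², so the effective Rydberg energy is 13.6 × 25 = 340.0 eV.
ΔE = 340.0 × (1/4² − 1/6²) = 340.0 × 0.03472 = 11.81 eV.
λ = hc/ΔE = 1240 / 11.81 = 105.0 nm.

105.0 nm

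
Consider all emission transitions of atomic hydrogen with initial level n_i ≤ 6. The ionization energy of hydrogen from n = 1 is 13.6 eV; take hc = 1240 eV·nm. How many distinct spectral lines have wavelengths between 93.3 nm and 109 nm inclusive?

Enumerate all n_i → n_f pairs with 1 ≤ n_f < n_i ≤ 6 and compute λ = 1240 / [13.6·1·(1/n_f² − 1/n_i²)].
Lines falling in [93.3, 109] nm: 6→1 (93.78 nm), 5→1 (94.98 nm), 4→1 (97.25 nm), 3→1 (102.6 nm).

4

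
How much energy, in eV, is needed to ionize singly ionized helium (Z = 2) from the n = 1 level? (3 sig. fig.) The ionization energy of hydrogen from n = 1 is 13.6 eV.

E_n = −13.6 Z²/n² = −54.40/n² eV for Z = 2.
E_1 = −54.40/1 = −54.4 eV, so ionization (to E = 0) requires 54.4 eV.

54.4 eV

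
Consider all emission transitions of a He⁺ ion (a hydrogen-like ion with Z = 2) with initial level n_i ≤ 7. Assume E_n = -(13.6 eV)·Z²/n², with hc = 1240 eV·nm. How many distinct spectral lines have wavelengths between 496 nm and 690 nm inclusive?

Enumerate all n_i → n_f pairs with 1 ≤ n_f < n_i ≤ 7 and compute λ = 1240 / [13.6·4·(1/n_f² − 1/n_i²)].
Lines falling in [496, 690] nm: 7→4 (541.5 nm), 6→4 (656.5 nm).

2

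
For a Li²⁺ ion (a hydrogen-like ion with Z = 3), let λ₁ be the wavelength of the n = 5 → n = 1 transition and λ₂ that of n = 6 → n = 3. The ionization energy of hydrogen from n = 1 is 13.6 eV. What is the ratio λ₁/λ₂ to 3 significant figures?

λ ∝ 1/ΔE ∝ 1/(1/n_f² − 1/n_i²), and the Z² and hc factors cancel in the ratio.
λ₁/λ₂ = (1/3² − 1/6²)/(1/1² − 1/5²) = 0.08333/0.9600 = 0.0868.

0.0868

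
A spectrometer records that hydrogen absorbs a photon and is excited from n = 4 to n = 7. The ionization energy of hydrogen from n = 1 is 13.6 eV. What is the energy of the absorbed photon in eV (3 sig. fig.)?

0.572 eV

E_7 = −13.60/49 = −0.2776 eV and E_4 = −13.60/16 = −0.8500 eV.
The photon energy is |E_7 − E_4| = 0.572 eV.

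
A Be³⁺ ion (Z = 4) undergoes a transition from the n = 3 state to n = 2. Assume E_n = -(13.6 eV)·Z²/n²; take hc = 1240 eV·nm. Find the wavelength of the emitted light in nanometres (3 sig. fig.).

For Z = 4 the level energies scale as Z², so the effective Rydberg energy is 13.6 × 16 = 217.6 eV.
ΔE = 217.6 × (1/2² − 1/3²) = 217.6 × 0.1389 = 30.22 eV.
λ = hc/ΔE = 1240 / 30.22 = 41.0 nm.

41.0 nm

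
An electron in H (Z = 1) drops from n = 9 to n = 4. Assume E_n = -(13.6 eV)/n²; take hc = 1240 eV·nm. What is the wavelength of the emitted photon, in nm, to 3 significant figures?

ΔE = 13.60 × (1/4² − 1/9²) = 13.60 × 0.05015 = 0.6821 eV.
λ = hc/ΔE = 1240 / 0.6821 = 1820 nm.
This line belongs to the Brackett series.

1820 nm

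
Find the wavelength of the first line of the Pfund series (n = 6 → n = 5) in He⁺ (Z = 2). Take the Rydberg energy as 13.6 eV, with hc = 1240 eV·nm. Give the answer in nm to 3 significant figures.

The Pfund series terminates on n_f = 5; the first line has n_i = 5+1 = 6.
ΔE = 54.40 × (1/5² − 1/6²) = 0.6649 eV.
λ = 1240 / 0.6649 = 1860 nm.

1860 nm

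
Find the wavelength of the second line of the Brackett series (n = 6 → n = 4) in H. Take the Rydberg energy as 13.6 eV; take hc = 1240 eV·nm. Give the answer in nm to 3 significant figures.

2630 nm

The Brackett series terminates on n_f = 4; the second line has n_i = 4+2 = 6.
ΔE = 13.60 × (1/4² − 1/6²) = 0.4722 eV.
λ = 1240 / 0.4722 = 2630 nm.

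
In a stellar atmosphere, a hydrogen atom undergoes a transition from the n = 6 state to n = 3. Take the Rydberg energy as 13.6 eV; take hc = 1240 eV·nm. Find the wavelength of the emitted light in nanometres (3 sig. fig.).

1090 nm

ΔE = 13.60 × (1/3² − 1/6²) = 13.60 × 0.08333 = 1.133 eV.
λ = hc/ΔE = 1240 / 1.133 = 1090 nm.
This line belongs to the Paschen series.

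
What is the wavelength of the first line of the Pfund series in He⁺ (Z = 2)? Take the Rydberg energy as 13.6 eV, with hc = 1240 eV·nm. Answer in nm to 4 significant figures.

The Pfund series terminates on n_f = 5; the first line has n_i = 5+1 = 6.
ΔE = 54.40 × (1/5² − 1/6²) = 0.6649 eV.
λ = 1240 / 0.6649 = 1865 nm.

1865 nm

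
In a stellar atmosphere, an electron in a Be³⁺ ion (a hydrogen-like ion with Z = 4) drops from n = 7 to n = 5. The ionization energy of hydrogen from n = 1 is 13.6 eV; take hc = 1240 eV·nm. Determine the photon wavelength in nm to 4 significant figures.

For Z = 4 the level energies scale as Z², so the effective Rydberg energy is 13.6 × 16 = 217.6 eV.
ΔE = 217.6 × (1/5² − 1/7²) = 217.6 × 0.01959 = 4.263 eV.
λ = hc/ΔE = 1240 / 4.263 = 290.9 nm.

290.9 nm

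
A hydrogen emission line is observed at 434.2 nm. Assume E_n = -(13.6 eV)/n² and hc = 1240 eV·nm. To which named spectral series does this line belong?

Balmer

ΔE = 1240/434.2 = 2.856 eV.
This matches 13.6 × (1/2² − 1/5²), so n_f = 2: the Balmer series.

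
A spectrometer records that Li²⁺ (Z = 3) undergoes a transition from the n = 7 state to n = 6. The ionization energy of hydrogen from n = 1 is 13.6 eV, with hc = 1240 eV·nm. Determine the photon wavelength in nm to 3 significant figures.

For Z = 3 the level energies scale as Z², so the effective Rydberg energy is 13.6 × 9 = 122.4 eV.
ΔE = 122.4 × (1/6² − 1/7²) = 122.4 × 0.007370 = 0.9020 eV.
λ = hc/ΔE = 1240 / 0.9020 = 1370 nm.

1370 nm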